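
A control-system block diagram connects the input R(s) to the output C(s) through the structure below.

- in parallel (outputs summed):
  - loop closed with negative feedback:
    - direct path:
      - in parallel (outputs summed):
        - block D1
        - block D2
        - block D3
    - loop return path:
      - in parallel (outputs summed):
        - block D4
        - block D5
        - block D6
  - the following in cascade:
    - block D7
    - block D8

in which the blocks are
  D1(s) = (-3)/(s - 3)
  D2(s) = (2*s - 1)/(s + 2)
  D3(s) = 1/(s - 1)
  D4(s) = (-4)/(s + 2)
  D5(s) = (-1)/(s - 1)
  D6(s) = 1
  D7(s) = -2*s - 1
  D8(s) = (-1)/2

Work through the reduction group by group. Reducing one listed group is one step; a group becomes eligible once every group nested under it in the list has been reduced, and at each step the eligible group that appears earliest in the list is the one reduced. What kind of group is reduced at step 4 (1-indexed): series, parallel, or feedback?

Step 1 - add D1, D2, D3 (parallel)
Step 2 - combine D4, D5, D6 in parallel
Step 3 - feedback reduction of (D1+D2+D3), (D4+D5+D6)
Step 4 - cascade D7, D8
Step 5 - parallel reduction of [(D1+D2+D3)/(1+(D1+D2+D3)*(D4+D5+D6))], (D7*D8)
So the answer for step 4 is series.

Therefore the answer is series.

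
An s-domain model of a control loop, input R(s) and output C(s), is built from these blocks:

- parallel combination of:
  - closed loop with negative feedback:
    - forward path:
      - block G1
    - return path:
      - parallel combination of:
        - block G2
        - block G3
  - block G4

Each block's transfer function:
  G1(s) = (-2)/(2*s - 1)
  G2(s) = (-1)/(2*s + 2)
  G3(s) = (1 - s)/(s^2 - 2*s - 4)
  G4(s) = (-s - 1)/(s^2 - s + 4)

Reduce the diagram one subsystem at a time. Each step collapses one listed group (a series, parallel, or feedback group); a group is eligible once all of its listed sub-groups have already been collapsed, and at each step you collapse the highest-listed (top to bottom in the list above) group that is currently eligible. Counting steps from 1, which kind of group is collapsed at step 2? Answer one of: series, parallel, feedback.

Answer: feedback

Working:
Step 1: parallel reduction of G2, G3
Step 2: close the feedback loop around G1, (G2+G3)
Step 3: sum the parallel branches [G1/(1+G1*(G2+G3))], G4
Step 2 collapses a feedback group.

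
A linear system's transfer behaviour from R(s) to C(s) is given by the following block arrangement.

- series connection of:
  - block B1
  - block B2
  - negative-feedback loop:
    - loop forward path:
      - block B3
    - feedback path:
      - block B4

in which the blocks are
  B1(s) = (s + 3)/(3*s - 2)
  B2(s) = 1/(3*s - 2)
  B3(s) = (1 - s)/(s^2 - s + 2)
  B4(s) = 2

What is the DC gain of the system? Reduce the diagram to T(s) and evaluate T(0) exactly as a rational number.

Reducing step by step:

Step 1 - feedback reduction of B3, B4 gives (1 - s)/(s^2 - 3*s + 4)
Step 2 - combine B1, B2, [B3/(1+B3*B4)] in series gives (-s^2 - 2*s + 3)/(9*s^4 - 39*s^3 + 76*s^2 - 60*s + 16)
DC gain: substitute s = 0 into T(s) from step 2: T(0) = 3/16.

Answer: 3/16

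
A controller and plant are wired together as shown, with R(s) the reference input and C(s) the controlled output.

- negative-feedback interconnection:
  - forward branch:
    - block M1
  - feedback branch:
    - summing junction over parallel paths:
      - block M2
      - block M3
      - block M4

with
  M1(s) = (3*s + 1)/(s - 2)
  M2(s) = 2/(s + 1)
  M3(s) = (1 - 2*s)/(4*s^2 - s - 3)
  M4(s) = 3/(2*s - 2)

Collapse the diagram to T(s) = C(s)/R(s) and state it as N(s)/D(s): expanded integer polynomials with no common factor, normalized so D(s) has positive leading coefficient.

(1) parallel reduction of M2, M3, M4; result (24*s^2 + 15*s - 1)/(8*s^3 + 6*s^2 - 8*s - 6)
(2) reduce the feedback loop with forward M1 and return (M2+M3+M4); the result is T(s) itself (integer coefficients, no common factor, positive leading denominator coefficient)

Final answer: (24*s^4 + 26*s^3 - 18*s^2 - 26*s - 6)/(8*s^4 + 62*s^3 + 49*s^2 + 22*s + 11)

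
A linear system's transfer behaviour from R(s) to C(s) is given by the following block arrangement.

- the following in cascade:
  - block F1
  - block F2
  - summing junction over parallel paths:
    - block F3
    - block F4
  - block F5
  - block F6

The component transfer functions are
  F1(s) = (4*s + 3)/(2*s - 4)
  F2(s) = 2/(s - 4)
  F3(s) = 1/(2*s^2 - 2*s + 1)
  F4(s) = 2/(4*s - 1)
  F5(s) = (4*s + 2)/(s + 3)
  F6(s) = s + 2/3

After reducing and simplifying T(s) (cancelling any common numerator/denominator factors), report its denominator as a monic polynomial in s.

1. parallel reduction of F3, F4, giving (4*s^2 + 1)/(8*s^3 - 10*s^2 + 6*s - 1)
2. cascade F1, F2, (F3+F4), F5, F6, giving (192*s^5 + 368*s^4 + 280*s^3 + 140*s^2 + 58*s + 12)/(24*s^6 - 102*s^5 - 132*s^4 + 819*s^3 - 891*s^2 + 462*s - 72)
Step 2 gives the fully reduced T(s), with no common factor left to cancel. The denominator's leading coefficient is 24, so divide each of its coefficients by 24 to get the monic form.

Therefore the answer is s^6 - 17*s^5/4 - 11*s^4/2 + 273*s^3/8 - 297*s^2/8 + 77*s/4 - 3.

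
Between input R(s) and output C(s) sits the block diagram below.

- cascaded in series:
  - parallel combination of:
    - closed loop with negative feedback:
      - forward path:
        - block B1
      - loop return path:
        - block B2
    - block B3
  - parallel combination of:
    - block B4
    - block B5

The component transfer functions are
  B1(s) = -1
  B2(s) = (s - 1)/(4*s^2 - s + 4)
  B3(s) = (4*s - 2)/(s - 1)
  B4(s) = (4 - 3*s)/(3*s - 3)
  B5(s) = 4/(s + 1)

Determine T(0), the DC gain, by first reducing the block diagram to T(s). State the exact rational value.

Step 1 - apply the feedback formula to B1, B2 gives (-4*s^2 + s - 4)/(4*s^2 - 2*s + 5)
Step 2 - reduce the parallel group [B1/(1+B1*B2)], B3 gives (12*s^3 - 11*s^2 + 19*s - 6)/(4*s^3 - 6*s^2 + 7*s - 5)
Step 3 - sum the parallel branches B4, B5 gives (-3*s^2 + 13*s - 8)/(3*s^2 - 3)
Step 4 - series reduction of ([B1/(1+B1*B2)]+B3), (B4+B5) gives (-36*s^5 + 189*s^4 - 296*s^3 + 353*s^2 - 230*s + 48)/(12*s^5 - 18*s^4 + 9*s^3 + 3*s^2 - 21*s + 15)
Step 4 gives the overall T(s). Then T(0) = 48/15 = 16/5.

Answer: 16/5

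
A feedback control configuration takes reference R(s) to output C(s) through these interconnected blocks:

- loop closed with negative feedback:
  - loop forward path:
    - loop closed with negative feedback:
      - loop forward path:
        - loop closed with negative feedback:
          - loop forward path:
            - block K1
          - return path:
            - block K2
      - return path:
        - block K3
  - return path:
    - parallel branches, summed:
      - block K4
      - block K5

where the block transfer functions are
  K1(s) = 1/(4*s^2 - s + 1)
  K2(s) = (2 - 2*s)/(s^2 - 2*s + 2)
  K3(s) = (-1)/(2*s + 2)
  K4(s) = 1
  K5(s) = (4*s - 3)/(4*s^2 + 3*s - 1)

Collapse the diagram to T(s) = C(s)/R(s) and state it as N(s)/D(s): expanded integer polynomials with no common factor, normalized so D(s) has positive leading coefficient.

Step 1. apply the feedback formula to K1, K2 gives (s^2 - 2*s + 2)/(4*s^4 - 9*s^3 + 11*s^2 - 6*s + 4)
Step 2. apply the feedback formula to [K1/(1+K1*K2)], K3 gives (2*s^3 - 2*s^2 + 4)/(8*s^5 - 10*s^4 + 4*s^3 + 9*s^2 - 2*s + 6)
Step 3. parallel reduction of K4, K5 gives (4*s^2 + 7*s - 4)/(4*s^2 + 3*s - 1)
Step 4. close the feedback loop around [[K1/(1+K1*K2)]/(1+[K1/(1+K1*K2)]*K3)], (K4+K5) - this is the overall T(s), already in the required normalized form

Answer: (8*s^4 - 10*s^3 + 2*s^2 + 16*s - 4)/(32*s^6 - 48*s^5 + 34*s^4 + 30*s^3 - 37*s^2 + 70*s - 22)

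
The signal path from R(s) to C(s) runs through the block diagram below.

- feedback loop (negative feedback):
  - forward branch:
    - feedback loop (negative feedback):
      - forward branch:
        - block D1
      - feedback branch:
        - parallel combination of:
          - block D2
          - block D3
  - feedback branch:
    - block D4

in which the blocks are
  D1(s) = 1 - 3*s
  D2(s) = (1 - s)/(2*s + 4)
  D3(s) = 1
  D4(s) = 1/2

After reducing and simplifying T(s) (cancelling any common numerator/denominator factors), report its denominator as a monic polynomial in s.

Step 1 - parallel reduction of D2, D3 gives (s + 5)/(2*s + 4)
Step 2 - collapse the loop (D1 forward, (D2+D3) return) gives (6*s^2 + 10*s - 4)/(3*s^2 + 12*s - 9)
Step 3 - apply the feedback formula to [D1/(1+D1*(D2+D3))], D4 gives (6*s^2 + 10*s - 4)/(6*s^2 + 17*s - 11)
That last expression is T(s), already simplified. Scaling its denominator by 1/6 (the reciprocal of the leading coefficient) yields the monic denominator.

Final answer: s^2 + 17*s/6 - 11/6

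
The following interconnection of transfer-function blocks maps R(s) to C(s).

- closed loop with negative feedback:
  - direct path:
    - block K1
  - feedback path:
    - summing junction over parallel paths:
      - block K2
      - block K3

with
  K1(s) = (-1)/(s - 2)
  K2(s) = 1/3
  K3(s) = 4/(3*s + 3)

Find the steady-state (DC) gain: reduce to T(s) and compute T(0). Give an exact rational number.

Answer: 3/11

Working:
Step 1. add K2, K3 (parallel), giving (s + 5)/(3*s + 3)
Step 2. feedback reduction of K1, (K2+K3), giving (-3*s - 3)/(3*s^2 - 4*s - 11)
The step-2 result is T(s). Setting s = 0: T(0) = -3/(-11) = 3/11.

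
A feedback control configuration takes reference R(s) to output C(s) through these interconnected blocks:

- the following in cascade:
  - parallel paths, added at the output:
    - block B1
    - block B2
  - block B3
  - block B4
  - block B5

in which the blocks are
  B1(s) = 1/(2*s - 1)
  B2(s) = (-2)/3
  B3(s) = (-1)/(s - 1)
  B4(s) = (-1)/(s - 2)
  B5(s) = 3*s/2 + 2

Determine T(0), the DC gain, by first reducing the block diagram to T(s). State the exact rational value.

Step 1: combine B1, B2 in parallel; result (5 - 4*s)/(6*s - 3)
Step 2: cascade (B1+B2), B3, B4, B5; result (-12*s^2 - s + 20)/(12*s^3 - 42*s^2 + 42*s - 12)
The step-2 result is T(s). Setting s = 0: T(0) = 20/(-12) = -5/3.

Therefore the answer is -5/3.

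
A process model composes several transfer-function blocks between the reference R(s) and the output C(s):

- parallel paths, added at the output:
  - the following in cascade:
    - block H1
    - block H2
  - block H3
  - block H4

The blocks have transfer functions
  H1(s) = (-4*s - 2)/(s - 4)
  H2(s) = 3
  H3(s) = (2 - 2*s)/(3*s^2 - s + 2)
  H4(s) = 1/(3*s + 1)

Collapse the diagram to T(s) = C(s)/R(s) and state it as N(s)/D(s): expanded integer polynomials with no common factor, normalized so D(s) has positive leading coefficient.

The answer is (-108*s^4 - 57*s^3 - 45*s^2 - 62*s - 28)/(9*s^4 - 36*s^3 + 5*s^2 - 18*s - 8).

Reasoning:
[1] series reduction of H1, H2 = (-12*s - 6)/(s - 4)
[2] sum the parallel branches (H1*H2), H3, H4; the result is T(s) itself (integer coefficients, no common factor, positive leading denominator coefficient)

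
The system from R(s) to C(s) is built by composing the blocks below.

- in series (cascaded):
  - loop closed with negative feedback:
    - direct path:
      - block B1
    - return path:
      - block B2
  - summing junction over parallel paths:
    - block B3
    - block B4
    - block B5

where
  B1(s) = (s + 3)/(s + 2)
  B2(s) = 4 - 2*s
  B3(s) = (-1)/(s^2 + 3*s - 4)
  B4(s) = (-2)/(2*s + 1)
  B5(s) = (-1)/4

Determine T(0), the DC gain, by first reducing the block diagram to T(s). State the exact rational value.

The answer is -3/7.

Reasoning:
(1) apply the feedback formula to B1, B2 = (-s - 3)/(2*s^2 + s - 14)
(2) sum the parallel branches B3, B4, B5 = (-2*s^3 - 15*s^2 - 27*s + 32)/(8*s^3 + 28*s^2 - 20*s - 16)
(3) cascade [B1/(1+B1*B2)], (B3+B4+B5) = (2*s^4 + 21*s^3 + 72*s^2 + 49*s - 96)/(16*s^5 + 64*s^4 - 124*s^3 - 444*s^2 + 264*s + 224)
Evaluating the step-3 result (the overall T(s)) at s = 0 gives T(0) = -96/224 = -3/7.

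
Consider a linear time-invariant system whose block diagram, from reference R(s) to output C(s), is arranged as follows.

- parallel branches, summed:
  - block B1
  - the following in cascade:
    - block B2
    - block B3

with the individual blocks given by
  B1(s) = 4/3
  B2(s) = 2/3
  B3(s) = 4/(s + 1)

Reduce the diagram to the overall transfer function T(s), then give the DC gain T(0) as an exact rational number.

The answer is 4.

Reasoning:
Step 1 - series reduction of B2, B3 -> 8/(3*s + 3)
Step 2 - add B1, (B2*B3) (parallel) -> (4*s + 12)/(3*s + 3)
Step 2 gives the overall T(s). Then T(0) = 12/3 = 4.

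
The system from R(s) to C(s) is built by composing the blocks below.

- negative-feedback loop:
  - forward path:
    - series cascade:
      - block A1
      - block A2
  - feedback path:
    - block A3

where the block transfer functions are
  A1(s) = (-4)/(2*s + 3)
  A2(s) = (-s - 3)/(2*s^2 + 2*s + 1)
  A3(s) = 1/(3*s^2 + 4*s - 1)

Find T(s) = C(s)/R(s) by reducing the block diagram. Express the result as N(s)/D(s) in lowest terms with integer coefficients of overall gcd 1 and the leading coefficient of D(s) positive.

Step 1. cascade A1, A2 = (4*s + 12)/(4*s^3 + 10*s^2 + 8*s + 3)
Step 2. close the feedback loop around (A1*A2), A3, giving the overall T(s)

Final answer: (12*s^3 + 52*s^2 + 44*s - 12)/(12*s^5 + 46*s^4 + 60*s^3 + 31*s^2 + 8*s + 9)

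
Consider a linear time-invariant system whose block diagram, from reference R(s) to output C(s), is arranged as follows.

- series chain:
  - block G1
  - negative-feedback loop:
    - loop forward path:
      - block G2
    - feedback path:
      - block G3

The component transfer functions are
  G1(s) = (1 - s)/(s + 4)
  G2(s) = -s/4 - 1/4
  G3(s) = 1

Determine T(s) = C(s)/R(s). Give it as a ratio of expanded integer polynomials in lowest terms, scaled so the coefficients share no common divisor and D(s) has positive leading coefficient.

Answer: (1 - s^2)/(s^2 + s - 12)

Working:
Step 1 - reduce the feedback loop with forward G2 and return G3; result (s + 1)/(s - 3)
Step 2 - series reduction of G1, [G2/(1+G2*G3)], which is the overall transfer function T(s) = C(s)/R(s) in lowest terms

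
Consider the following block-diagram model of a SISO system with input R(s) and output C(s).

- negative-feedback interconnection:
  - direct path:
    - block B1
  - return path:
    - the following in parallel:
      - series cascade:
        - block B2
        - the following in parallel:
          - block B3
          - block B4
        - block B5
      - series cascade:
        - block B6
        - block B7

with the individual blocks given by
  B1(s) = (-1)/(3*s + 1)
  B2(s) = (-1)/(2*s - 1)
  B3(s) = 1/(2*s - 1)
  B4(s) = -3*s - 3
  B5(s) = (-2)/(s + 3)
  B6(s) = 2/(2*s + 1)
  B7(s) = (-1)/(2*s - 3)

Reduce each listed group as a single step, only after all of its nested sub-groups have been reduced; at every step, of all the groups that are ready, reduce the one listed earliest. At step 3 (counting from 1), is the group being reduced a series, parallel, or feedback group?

Reducing step by step:

(1) sum the parallel branches B3, B4
(2) multiply B2, (B3+B4), B5 (series)
(3) combine B6, B7 in series
(4) add (B2*(B3+B4)*B5), (B6*B7) (parallel)
(5) close the feedback loop around B1, ((B2*(B3+B4)*B5)+(B6*B7))
The group at step 3 is a series group.

Answer: series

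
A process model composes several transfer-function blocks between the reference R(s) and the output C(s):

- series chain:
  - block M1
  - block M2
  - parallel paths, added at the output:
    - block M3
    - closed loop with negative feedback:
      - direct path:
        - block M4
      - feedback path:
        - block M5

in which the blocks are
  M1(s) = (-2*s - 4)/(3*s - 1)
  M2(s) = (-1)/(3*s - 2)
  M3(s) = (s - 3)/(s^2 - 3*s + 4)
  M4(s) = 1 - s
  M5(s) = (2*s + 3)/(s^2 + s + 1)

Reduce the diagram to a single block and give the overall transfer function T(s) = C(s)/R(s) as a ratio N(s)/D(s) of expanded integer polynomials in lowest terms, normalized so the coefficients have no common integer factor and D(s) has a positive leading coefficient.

Step 1 - feedback reduction of M4, M5: (s^3 - 1)/(s^2 - 4)
Step 2 - sum the parallel branches M3, [M4/(1+M4*M5)]: (s^5 - 3*s^4 + 5*s^3 - 4*s^2 - s + 8)/(s^4 - 3*s^3 + 12*s - 16)
Step 3 - reduce the series chain M1, M2, (M3+[M4/(1+M4*M5)]); the result is T(s) itself (integer coefficients, no common factor, positive leading denominator coefficient)

Final answer: (2*s^5 - 6*s^4 + 10*s^3 - 8*s^2 - 2*s + 16)/(9*s^5 - 54*s^4 + 137*s^3 - 172*s^2 + 92*s - 16)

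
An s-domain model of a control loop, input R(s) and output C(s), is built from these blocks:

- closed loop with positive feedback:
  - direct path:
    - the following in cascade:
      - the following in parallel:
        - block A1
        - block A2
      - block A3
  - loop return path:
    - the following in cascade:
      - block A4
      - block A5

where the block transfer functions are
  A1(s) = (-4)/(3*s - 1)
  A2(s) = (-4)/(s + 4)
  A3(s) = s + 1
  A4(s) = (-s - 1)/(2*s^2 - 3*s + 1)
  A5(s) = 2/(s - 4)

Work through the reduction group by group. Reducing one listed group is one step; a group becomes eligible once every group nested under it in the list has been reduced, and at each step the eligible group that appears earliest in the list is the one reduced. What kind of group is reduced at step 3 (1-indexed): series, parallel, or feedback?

1. add A1, A2 (parallel)
2. series reduction of (A1+A2), A3
3. cascade A4, A5
4. apply the feedback formula to ((A1+A2)*A3), (A4*A5)
Step 3 collapses a series group.

Hence the answer: series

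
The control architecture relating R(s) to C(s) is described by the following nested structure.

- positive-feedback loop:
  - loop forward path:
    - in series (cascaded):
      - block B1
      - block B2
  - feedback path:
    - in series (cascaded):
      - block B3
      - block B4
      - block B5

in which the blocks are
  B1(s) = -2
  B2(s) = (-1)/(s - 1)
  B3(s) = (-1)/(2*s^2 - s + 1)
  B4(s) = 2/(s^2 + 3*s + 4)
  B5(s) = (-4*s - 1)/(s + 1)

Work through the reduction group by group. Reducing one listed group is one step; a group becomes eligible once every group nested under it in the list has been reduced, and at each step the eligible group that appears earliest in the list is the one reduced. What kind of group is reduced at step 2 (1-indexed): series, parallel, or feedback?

Step 1: cascade B1, B2
Step 2: reduce the series chain B3, B4, B5
Step 3: feedback reduction of (B1*B2), (B3*B4*B5)
So the answer for step 2 is series.

Therefore the answer is series.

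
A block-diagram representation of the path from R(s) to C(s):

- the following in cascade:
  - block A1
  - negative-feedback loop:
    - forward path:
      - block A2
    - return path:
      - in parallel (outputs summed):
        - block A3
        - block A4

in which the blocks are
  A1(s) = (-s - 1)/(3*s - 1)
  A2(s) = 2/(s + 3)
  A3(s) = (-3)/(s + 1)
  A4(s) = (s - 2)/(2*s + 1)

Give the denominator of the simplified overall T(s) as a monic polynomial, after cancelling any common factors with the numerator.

1. combine A3, A4 in parallel -> (s^2 - 7*s - 5)/(2*s^2 + 3*s + 1)
2. collapse the loop (A2 forward, (A3+A4) return) -> (4*s^2 + 6*s + 2)/(2*s^3 + 11*s^2 - 4*s - 7)
3. cascade A1, [A2/(1+A2*(A3+A4))] -> (-4*s^3 - 10*s^2 - 8*s - 2)/(6*s^4 + 31*s^3 - 23*s^2 - 17*s + 7)
That last expression is T(s), already simplified. Scaling its denominator by 1/6 (the reciprocal of the leading coefficient) yields the monic denominator.

Hence the answer: s^4 + 31*s^3/6 - 23*s^2/6 - 17*s/6 + 7/6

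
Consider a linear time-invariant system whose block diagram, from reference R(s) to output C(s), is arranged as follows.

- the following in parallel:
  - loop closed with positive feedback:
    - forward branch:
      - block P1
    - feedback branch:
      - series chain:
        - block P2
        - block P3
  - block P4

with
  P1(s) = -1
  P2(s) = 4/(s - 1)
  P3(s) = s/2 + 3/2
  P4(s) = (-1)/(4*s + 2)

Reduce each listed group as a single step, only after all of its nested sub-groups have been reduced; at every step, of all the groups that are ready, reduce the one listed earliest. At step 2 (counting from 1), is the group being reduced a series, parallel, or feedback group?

The answer is feedback.

Reasoning:
1. cascade P2, P3
2. reduce the feedback loop with forward P1 and return (P2*P3)
3. add [P1/(1-P1*(P2*P3))], P4 (parallel)
The group at step 2 is a feedback group.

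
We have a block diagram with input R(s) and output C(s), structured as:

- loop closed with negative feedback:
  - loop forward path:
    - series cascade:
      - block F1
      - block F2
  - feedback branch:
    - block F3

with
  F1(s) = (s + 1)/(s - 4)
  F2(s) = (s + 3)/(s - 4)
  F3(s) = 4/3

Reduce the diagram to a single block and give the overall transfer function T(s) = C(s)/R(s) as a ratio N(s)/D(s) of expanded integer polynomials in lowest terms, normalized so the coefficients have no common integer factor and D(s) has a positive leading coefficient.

Reducing step by step:

Step 1: series reduction of F1, F2 -> (s^2 + 4*s + 3)/(s^2 - 8*s + 16)
Step 2: collapse the loop ((F1*F2) forward, F3 return); the result is T(s) itself (integer coefficients, no common factor, positive leading denominator coefficient)

Answer: (3*s^2 + 12*s + 9)/(7*s^2 - 8*s + 60)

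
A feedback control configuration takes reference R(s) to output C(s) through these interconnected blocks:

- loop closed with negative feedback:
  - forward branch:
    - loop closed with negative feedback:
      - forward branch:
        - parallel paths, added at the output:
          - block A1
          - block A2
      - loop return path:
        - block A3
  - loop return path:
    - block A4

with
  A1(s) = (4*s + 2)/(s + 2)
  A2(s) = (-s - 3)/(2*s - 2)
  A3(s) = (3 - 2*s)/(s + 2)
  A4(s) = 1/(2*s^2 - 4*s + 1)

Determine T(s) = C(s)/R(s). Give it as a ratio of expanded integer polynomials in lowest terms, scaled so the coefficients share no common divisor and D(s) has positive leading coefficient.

First reduce the diagram to T(s).

[1] reduce the parallel group A1, A2, giving (7*s^2 - 9*s - 10)/(2*s^2 + 2*s - 4)
[2] feedback reduction of (A1+A2), A3, giving (-7*s^3 - 5*s^2 + 28*s + 20)/(12*s^3 - 45*s^2 + 7*s + 38)
[3] apply the feedback formula to [(A1+A2)/(1+(A1+A2)*A3)], A4; the result is T(s) itself (integer coefficients, no common factor, positive leading denominator coefficient)

Answer: (-14*s^5 + 18*s^4 + 69*s^3 - 77*s^2 - 52*s + 20)/(24*s^5 - 138*s^4 + 199*s^3 - 2*s^2 - 117*s + 58)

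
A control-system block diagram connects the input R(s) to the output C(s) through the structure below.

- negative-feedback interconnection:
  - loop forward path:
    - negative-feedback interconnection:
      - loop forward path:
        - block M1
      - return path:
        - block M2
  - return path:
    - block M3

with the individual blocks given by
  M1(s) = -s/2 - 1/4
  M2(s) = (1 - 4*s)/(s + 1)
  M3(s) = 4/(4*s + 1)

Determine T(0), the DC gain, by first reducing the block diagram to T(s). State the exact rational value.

Step 1. collapse the loop (M1 forward, M2 return) = (-2*s^2 - 3*s - 1)/(8*s^2 + 6*s + 3)
Step 2. apply the feedback formula to [M1/(1+M1*M2)], M3 = (-8*s^3 - 14*s^2 - 7*s - 1)/(32*s^3 + 24*s^2 + 6*s - 1)
The step-2 result is T(s). Setting s = 0: T(0) = -1/(-1) = 1.

Answer: 1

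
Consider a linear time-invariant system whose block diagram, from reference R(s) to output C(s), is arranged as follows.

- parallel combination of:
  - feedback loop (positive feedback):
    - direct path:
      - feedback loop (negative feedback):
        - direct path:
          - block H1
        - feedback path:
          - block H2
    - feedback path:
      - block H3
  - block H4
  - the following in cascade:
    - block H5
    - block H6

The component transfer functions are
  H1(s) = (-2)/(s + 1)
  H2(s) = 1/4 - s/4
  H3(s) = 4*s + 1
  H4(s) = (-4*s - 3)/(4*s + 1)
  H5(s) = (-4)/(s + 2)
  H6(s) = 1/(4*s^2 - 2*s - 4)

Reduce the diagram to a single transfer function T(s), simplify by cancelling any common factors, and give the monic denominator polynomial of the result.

First reduce the diagram to T(s).

[1] collapse the loop (H1 forward, H2 return) gives (-4)/(3*s + 1)
[2] feedback reduction of [H1/(1+H1*H2)], H3 gives (-4)/(19*s + 5)
[3] reduce the series chain H5, H6 gives (-2)/(2*s^3 + 3*s^2 - 4*s - 4)
[4] combine [[H1/(1+H1*H2)]/(1-[H1/(1+H1*H2)]*H3)], H4, (H5*H6) in parallel gives (-152*s^5 - 414*s^4 - 13*s^3 + 467*s^2 + 370*s + 66)/(152*s^5 + 306*s^4 - 177*s^3 - 445*s^2 - 176*s - 20)
The result of step 4 is T(s) in lowest terms. Its denominator has leading coefficient 152; dividing the denominator through by 152 makes it monic.

Answer: s^5 + 153*s^4/76 - 177*s^3/152 - 445*s^2/152 - 22*s/19 - 5/38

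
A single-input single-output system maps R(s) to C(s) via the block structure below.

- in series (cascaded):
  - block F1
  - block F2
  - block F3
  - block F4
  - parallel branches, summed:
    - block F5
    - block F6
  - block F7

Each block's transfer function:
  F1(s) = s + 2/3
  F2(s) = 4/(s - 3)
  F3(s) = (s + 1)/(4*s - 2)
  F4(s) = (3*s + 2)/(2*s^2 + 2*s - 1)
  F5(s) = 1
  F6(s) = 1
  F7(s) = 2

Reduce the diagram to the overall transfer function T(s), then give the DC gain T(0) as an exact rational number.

Step 1 - add F5, F6 (parallel) -> 2
Step 2 - multiply F1, F2, F3, F4, (F5+F6), F7 (series) -> (72*s^3 + 168*s^2 + 128*s + 32)/(12*s^4 - 30*s^3 - 30*s^2 + 39*s - 9)
The step-2 result is T(s). Setting s = 0: T(0) = 32/(-9) = -32/9.

Therefore the answer is -32/9.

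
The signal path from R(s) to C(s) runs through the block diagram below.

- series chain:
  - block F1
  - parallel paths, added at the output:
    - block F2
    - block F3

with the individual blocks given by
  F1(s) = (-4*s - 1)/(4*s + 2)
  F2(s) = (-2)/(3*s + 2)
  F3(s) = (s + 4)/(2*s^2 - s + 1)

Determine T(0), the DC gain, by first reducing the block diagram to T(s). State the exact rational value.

Answer: -3/2

Working:
Step 1 - reduce the parallel group F2, F3, giving (-s^2 + 16*s + 6)/(6*s^3 + s^2 + s + 2)
Step 2 - combine F1, (F2+F3) in series, giving (4*s^3 - 63*s^2 - 40*s - 6)/(24*s^4 + 16*s^3 + 6*s^2 + 10*s + 4)
Step 2 gives the overall T(s). Then T(0) = -6/4 = -3/2.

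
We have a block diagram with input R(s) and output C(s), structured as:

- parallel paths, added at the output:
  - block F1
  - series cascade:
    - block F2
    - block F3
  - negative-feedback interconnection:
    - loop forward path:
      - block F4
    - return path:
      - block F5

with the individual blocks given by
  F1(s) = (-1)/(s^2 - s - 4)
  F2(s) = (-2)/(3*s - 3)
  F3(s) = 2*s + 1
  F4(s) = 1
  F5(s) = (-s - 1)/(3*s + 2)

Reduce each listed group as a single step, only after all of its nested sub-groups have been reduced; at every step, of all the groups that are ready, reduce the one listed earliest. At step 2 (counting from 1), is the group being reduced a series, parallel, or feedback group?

(1) series reduction of F2, F3
(2) feedback reduction of F4, F5
(3) parallel reduction of F1, (F2*F3), [F4/(1+F4*F5)]
Step 2: feedback.

Answer: feedback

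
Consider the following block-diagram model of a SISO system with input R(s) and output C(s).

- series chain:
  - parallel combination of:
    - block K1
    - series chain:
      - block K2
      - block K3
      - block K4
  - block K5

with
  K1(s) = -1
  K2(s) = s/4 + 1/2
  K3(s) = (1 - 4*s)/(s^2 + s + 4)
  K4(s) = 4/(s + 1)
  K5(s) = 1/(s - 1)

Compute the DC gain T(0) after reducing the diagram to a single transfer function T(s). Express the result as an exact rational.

First reduce the diagram to T(s).

1. cascade K2, K3, K4 gives (-4*s^2 - 7*s + 2)/(s^3 + 2*s^2 + 5*s + 4)
2. combine K1, (K2*K3*K4) in parallel gives (-s^3 - 6*s^2 - 12*s - 2)/(s^3 + 2*s^2 + 5*s + 4)
3. cascade (K1+(K2*K3*K4)), K5 gives (-s^3 - 6*s^2 - 12*s - 2)/(s^4 + s^3 + 3*s^2 - s - 4)
Evaluating the step-3 result (the overall T(s)) at s = 0 gives T(0) = -2/(-4) = 1/2.

Answer: 1/2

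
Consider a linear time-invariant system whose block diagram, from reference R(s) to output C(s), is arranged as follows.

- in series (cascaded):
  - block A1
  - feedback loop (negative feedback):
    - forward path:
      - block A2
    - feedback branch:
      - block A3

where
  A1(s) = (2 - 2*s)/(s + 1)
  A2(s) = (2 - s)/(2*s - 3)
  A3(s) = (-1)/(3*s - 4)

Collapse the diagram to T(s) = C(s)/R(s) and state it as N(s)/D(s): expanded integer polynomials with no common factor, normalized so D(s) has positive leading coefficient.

Step 1. reduce the feedback loop with forward A2 and return A3, giving (-3*s^2 + 10*s - 8)/(6*s^2 - 16*s + 10)
Step 2. reduce the series chain A1, [A2/(1+A2*A3)]: this yields T(s), and no further normalization is needed

Therefore the answer is (3*s^2 - 10*s + 8)/(3*s^2 - 2*s - 5).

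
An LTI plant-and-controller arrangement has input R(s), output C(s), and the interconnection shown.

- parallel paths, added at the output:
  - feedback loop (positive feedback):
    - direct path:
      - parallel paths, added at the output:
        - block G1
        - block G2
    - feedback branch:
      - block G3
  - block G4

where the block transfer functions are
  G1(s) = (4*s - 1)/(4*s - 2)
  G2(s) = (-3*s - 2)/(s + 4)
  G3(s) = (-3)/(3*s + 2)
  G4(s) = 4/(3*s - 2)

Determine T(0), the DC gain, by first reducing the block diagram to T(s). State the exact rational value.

Step 1. sum the parallel branches G1, G2 = (-8*s^2 + 13*s)/(4*s^2 + 14*s - 8)
Step 2. feedback reduction of (G1+G2), G3 = (-24*s^3 + 23*s^2 + 26*s)/(12*s^3 + 26*s^2 + 43*s - 16)
Step 3. sum the parallel branches [(G1+G2)/(1-(G1+G2)*G3)], G4 = (-72*s^4 + 165*s^3 + 136*s^2 + 120*s - 64)/(36*s^4 + 54*s^3 + 77*s^2 - 134*s + 32)
Evaluating the step-3 result (the overall T(s)) at s = 0 gives T(0) = -64/32 = -2.

Answer: -2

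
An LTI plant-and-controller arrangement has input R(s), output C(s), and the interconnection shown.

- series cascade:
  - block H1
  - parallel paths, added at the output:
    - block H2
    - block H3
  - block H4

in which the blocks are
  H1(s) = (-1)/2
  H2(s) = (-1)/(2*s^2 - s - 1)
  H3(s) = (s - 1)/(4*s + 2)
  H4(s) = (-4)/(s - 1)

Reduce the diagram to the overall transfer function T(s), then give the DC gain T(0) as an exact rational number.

Reducing step by step:

1. combine H2, H3 in parallel -> (s^2 - 2*s - 1)/(4*s^2 - 2*s - 2)
2. multiply H1, (H2+H3), H4 (series) -> (s^2 - 2*s - 1)/(2*s^3 - 3*s^2 + 1)
DC gain: substitute s = 0 into T(s) from step 2: T(0) = -1/1 = -1.

Answer: -1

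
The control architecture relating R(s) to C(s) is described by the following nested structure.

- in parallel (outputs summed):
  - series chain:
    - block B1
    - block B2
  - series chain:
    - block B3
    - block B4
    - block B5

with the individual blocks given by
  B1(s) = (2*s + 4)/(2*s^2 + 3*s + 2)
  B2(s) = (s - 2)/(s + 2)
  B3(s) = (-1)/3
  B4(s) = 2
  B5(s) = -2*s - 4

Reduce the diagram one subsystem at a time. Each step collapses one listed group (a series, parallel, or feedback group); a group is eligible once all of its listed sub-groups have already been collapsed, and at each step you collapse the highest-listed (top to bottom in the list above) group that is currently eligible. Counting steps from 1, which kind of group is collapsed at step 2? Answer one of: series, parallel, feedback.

[1] combine B1, B2 in series
[2] cascade B3, B4, B5
[3] reduce the parallel group (B1*B2), (B3*B4*B5)
Step 2: series.

Therefore the answer is series.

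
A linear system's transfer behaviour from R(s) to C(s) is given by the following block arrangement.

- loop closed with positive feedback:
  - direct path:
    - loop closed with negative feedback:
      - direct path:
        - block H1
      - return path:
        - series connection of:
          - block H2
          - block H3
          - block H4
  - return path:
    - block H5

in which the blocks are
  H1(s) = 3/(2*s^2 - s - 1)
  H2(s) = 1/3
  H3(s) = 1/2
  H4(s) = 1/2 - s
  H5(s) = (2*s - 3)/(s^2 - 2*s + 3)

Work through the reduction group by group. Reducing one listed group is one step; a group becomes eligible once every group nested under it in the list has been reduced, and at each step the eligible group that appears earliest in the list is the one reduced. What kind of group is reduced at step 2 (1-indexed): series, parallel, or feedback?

1. reduce the series chain H2, H3, H4
2. feedback reduction of H1, (H2*H3*H4)
3. feedback reduction of [H1/(1+H1*(H2*H3*H4))], H5
Step 2: feedback.

Hence the answer: feedback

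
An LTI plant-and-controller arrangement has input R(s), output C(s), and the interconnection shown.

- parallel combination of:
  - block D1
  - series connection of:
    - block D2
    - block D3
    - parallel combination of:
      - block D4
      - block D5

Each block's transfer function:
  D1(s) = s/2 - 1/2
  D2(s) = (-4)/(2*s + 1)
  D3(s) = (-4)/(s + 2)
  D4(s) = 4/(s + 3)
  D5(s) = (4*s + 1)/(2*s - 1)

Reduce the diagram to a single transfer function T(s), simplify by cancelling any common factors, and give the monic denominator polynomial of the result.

First reduce the diagram to T(s).

Step 1: combine D4, D5 in parallel = (4*s^2 + 21*s - 1)/(2*s^2 + 5*s - 3)
Step 2: combine D2, D3, (D4+D5) in series = (64*s^2 + 336*s - 16)/(4*s^4 + 20*s^3 + 23*s^2 - 5*s - 6)
Step 3: add D1, (D2*D3*(D4+D5)) (parallel) = (4*s^5 + 16*s^4 + 3*s^3 + 100*s^2 + 671*s - 26)/(8*s^4 + 40*s^3 + 46*s^2 - 10*s - 12)
Step 3 gives the fully reduced T(s), with no common factor left to cancel. The denominator's leading coefficient is 8, so divide each of its coefficients by 8 to get the monic form.

Answer: s^4 + 5*s^3 + 23*s^2/4 - 5*s/4 - 3/2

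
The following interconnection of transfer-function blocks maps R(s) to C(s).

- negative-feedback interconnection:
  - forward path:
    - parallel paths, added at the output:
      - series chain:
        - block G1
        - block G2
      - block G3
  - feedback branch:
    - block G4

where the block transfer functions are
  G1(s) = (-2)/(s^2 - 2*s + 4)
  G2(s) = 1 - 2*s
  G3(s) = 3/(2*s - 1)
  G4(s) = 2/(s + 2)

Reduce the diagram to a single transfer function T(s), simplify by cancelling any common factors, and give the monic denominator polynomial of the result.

The answer is s^4 - s^3/2 + 11*s^2 - 6*s + 10.

Reasoning:
[1] multiply G1, G2 (series): (4*s - 2)/(s^2 - 2*s + 4)
[2] parallel reduction of (G1*G2), G3: (11*s^2 - 14*s + 14)/(2*s^3 - 5*s^2 + 10*s - 4)
[3] reduce the feedback loop with forward ((G1*G2)+G3) and return G4: (11*s^3 + 8*s^2 - 14*s + 28)/(2*s^4 - s^3 + 22*s^2 - 12*s + 20)
Step 3 gives the fully reduced T(s), with no common factor left to cancel. The denominator's leading coefficient is 2, so divide each of its coefficients by 2 to get the monic form.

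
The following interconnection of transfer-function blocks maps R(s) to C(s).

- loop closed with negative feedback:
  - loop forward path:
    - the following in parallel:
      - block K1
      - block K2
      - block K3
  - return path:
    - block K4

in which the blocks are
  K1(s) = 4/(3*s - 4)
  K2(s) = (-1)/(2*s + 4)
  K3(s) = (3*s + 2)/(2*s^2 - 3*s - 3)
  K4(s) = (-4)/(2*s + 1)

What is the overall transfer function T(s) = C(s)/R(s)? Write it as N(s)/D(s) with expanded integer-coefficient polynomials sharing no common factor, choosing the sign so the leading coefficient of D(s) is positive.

[1] sum the parallel branches K1, K2, K3 = (28*s^3 + 49*s^2 - 115*s - 92)/(12*s^4 - 10*s^3 - 62*s^2 + 36*s + 48)
[2] close the feedback loop around (K1+K2+K3), K4, giving the overall T(s)

Hence the answer: (56*s^4 + 126*s^3 - 181*s^2 - 299*s - 92)/(24*s^5 - 8*s^4 - 246*s^3 - 186*s^2 + 592*s + 416)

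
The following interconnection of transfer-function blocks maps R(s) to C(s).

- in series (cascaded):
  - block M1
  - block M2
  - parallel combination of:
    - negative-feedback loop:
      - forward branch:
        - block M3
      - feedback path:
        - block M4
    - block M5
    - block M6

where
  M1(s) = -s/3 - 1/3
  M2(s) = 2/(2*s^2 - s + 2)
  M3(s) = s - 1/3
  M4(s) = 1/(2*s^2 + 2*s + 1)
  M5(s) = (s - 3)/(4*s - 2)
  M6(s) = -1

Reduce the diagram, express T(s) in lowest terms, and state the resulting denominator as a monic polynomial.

[1] feedback reduction of M3, M4; result (6*s^3 + 4*s^2 + s - 1)/(6*s^2 + 9*s + 2)
[2] add [M3/(1+M3*M4)], M5, M6 (parallel); result (24*s^4 - 14*s^3 - 37*s^2 - 21*s)/(24*s^3 + 24*s^2 - 10*s - 4)
[3] cascade M1, M2, ([M3/(1+M3*M4)]+M5+M6); result (-24*s^5 - 10*s^4 + 51*s^3 + 58*s^2 + 21*s)/(72*s^5 + 36*s^4 + 6*s^3 + 75*s^2 - 24*s - 12)
Step 3 gives the fully reduced T(s), with no common factor left to cancel. The denominator's leading coefficient is 72, so divide each of its coefficients by 72 to get the monic form.

Therefore the answer is s^5 + s^4/2 + s^3/12 + 25*s^2/24 - s/3 - 1/6.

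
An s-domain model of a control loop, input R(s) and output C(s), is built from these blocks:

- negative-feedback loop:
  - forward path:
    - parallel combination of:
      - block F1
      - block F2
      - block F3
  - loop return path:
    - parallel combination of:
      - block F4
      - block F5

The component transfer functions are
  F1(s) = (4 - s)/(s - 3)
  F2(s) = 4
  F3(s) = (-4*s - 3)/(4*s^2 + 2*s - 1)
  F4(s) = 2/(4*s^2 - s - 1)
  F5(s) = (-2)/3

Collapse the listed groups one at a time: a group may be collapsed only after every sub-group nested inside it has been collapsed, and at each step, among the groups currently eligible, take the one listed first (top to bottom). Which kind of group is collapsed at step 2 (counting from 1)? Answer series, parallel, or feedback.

1. sum the parallel branches F1, F2, F3
2. combine F4, F5 in parallel
3. apply the feedback formula to (F1+F2+F3), (F4+F5)
At step 2 the group reduced is parallel.

Hence the answer: parallel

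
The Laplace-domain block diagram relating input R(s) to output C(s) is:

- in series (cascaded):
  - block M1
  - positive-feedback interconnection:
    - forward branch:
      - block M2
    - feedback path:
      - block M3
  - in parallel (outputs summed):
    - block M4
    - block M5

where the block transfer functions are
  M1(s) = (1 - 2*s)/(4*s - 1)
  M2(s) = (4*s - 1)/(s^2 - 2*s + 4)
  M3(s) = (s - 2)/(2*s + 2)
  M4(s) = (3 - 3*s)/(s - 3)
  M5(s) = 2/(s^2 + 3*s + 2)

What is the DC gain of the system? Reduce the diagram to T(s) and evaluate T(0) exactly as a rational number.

1. feedback reduction of M2, M3 = (8*s^2 + 6*s - 2)/(2*s^3 - 6*s^2 + 13*s + 6)
2. parallel reduction of M4, M5 = (-3*s^3 - 6*s^2 + 5*s)/(s^3 - 7*s - 6)
3. reduce the series chain M1, [M2/(1-M2*M3)], (M4+M5) = (12*s^4 + 18*s^3 - 32*s^2 + 10*s)/(2*s^5 - 8*s^4 + 7*s^3 + 29*s^2 - 84*s - 36)
Evaluating the step-3 result (the overall T(s)) at s = 0 gives T(0) = 0/(-36) = 0.

Hence the answer: 0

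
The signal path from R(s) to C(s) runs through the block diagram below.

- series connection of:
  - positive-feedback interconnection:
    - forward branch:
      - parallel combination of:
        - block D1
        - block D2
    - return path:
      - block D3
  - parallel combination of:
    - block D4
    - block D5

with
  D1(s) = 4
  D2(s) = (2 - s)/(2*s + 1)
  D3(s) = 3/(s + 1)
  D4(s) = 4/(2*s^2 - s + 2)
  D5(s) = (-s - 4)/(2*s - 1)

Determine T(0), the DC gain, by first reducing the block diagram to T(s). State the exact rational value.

First reduce the diagram to T(s).

Step 1 - parallel reduction of D1, D2, giving (7*s + 6)/(2*s + 1)
Step 2 - apply the feedback formula to (D1+D2), D3, giving (7*s^2 + 13*s + 6)/(2*s^2 - 18*s - 17)
Step 3 - sum the parallel branches D4, D5, giving (-2*s^3 - 7*s^2 + 10*s - 12)/(4*s^3 - 4*s^2 + 5*s - 2)
Step 4 - combine [(D1+D2)/(1-(D1+D2)*D3)], (D4+D5) in series, giving (-14*s^5 - 75*s^4 - 33*s^3 + 4*s^2 - 96*s - 72)/(8*s^5 - 80*s^4 + 14*s^3 - 26*s^2 - 49*s + 34)
The step-4 result is T(s). Setting s = 0: T(0) = -72/34 = -36/17.

Answer: -36/17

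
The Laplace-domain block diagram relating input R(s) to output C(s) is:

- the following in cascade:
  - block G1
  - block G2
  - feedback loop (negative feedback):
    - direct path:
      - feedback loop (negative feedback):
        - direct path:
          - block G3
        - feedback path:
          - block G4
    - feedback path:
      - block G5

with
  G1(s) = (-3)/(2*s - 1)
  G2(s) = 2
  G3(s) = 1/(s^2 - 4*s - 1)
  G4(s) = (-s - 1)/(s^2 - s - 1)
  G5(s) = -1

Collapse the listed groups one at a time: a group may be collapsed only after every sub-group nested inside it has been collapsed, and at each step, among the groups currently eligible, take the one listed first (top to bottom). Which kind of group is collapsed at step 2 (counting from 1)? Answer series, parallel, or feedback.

Answer: feedback

Working:
(1) close the feedback loop around G3, G4
(2) feedback reduction of [G3/(1+G3*G4)], G5
(3) cascade G1, G2, [[G3/(1+G3*G4)]/(1+[G3/(1+G3*G4)]*G5)]
At step 2 the group reduced is feedback.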